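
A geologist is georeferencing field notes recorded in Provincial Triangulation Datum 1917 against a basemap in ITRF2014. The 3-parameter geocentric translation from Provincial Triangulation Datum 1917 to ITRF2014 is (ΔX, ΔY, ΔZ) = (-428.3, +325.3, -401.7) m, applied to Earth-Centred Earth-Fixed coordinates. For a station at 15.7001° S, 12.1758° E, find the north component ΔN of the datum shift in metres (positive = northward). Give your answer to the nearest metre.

At φ = -15.7001°, λ = 12.1758°: sin φ = -0.270602, cos φ = 0.962691, sin λ = 0.210912, cos λ = 0.977505.
ΔN = −sin φ cos λ·ΔX − sin φ sin λ·ΔY + cos φ·ΔZ = −(-0.270602)(0.977505)(-428.3) − (-0.270602)(0.210912)(325.3) + (0.962691)(-401.7) = -481.44 m.

ΔN = -481 m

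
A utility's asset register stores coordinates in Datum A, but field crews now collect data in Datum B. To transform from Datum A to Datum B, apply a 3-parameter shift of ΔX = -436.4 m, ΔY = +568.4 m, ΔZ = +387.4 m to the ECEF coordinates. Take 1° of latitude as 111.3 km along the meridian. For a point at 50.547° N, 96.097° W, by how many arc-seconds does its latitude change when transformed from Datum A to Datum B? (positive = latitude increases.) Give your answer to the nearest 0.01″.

Δφ = 20.92″

sin φ = 0.772146, cos φ = 0.635445, sin λ = -0.994344, cos λ = -0.106212.
North component: ΔN = −sin φ cos λ·ΔX − sin φ sin λ·ΔY + cos φ·ΔZ = −(0.772146)(-0.106212)(-436.4) − (0.772146)(-0.994344)(568.4) + (0.635445)(387.4) = 646.79 m.
1° of latitude spans 111300 m, so Δφ = 646.79 / 111300 × 3600 = 20.920″.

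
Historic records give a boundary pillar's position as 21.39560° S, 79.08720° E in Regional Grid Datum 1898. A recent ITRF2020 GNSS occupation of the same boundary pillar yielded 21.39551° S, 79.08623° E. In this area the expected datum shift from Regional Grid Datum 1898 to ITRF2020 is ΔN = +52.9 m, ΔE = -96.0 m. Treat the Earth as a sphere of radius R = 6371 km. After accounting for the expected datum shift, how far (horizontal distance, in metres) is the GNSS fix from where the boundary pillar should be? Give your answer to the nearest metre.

Observed coordinate differences: Δφ = +0.00009°, Δλ = -0.00097°.
Converting to metres (1° lat = 111195 m, cos φ = 0.931084): observed ΔN = 10.0 m, observed ΔE = -100.4 m.
Subtracting the expected shift leaves a residual of 10.0 − (52.9) = -42.9 m north and -100.4 − (-96.0) = -4.4 m east.
Residual distance = √((-42.9)² + (-4.4)²) = 43.1 m.

43 m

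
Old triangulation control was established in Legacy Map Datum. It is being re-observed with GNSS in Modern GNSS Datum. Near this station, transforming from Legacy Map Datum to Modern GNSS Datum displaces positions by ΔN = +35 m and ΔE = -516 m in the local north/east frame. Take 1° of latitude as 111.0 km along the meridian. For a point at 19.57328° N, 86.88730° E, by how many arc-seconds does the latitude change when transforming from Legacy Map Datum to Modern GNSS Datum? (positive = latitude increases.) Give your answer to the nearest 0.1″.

Δφ = 1.1″

1° of latitude = 111.0 km, so Δφ = 35.0 / 111000 = 0.0003153° = 1.135″.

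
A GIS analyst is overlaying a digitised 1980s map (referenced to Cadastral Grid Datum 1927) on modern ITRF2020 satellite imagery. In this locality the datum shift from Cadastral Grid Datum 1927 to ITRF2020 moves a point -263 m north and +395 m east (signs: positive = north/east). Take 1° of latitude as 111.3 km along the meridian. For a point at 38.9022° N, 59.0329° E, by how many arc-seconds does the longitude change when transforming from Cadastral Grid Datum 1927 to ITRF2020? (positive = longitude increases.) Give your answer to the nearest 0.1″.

Δλ = 16.4″

At latitude 38.9022°, cos φ = 0.778219.
1° of longitude at this latitude = 111.3 × cos φ = 86.62 km, so Δλ = 395.0 / 86615.8 = 0.0045604° = 16.417″.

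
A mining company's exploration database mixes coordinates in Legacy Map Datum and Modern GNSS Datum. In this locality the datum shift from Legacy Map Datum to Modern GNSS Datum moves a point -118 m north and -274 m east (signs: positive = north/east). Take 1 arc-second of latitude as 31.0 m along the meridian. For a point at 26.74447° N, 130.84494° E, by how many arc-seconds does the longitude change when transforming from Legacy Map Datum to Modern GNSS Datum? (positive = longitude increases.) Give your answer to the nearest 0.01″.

At latitude 26.74447°, cos φ = 0.893022.
1″ of longitude at this latitude = 31.00 × cos φ = 27.6837 m, so Δλ = -274.0 / 27.6837 = -9.898″.

Δλ = -9.90″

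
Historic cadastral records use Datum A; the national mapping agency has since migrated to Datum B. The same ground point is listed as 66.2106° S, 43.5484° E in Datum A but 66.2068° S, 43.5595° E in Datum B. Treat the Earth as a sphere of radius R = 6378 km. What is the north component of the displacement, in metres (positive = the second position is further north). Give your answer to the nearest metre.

Δφ = -66.2068° − -66.2106° = +0.0038°; Δλ = 43.5595° − 43.5484° = +0.0111°.
1° along a meridian = πR/180 = 111317 m.
ΔN = Δφ × 111317 = 423.0 m; ΔE = Δλ × 111317 × cos(-66.2106°) = +0.0111 × 111317 × 0.403376 = 498.4 m.

ΔN = 423 m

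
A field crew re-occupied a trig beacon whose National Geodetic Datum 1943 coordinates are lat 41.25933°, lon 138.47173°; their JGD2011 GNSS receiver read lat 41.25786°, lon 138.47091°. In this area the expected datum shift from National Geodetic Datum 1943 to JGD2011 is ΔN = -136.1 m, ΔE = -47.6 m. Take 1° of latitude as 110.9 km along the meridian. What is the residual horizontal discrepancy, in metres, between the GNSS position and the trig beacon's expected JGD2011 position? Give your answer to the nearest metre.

34 m

Observed coordinate differences: Δφ = -0.00147°, Δλ = -0.00082°.
Converting to metres (1° lat = 110900 m, cos φ = 0.751732): observed ΔN = -163.0 m, observed ΔE = -68.4 m.
Subtracting the expected shift leaves a residual of -163.0 − (-136.1) = -26.9 m north and -68.4 − (-47.6) = -20.8 m east.
Residual distance = √((-26.9)² + (-20.8)²) = 34.0 m.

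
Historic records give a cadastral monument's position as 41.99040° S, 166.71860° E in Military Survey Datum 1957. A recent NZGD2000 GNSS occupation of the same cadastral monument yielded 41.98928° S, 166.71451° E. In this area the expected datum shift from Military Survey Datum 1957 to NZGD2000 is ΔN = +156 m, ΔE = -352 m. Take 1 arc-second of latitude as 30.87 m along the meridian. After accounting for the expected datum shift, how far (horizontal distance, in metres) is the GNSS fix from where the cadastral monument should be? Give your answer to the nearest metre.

Observed coordinate differences: Δφ = +0.00112°, Δλ = -0.00409°.
Converting to metres (1° lat = 111132 m, cos φ = 0.743257): observed ΔN = 124.5 m, observed ΔE = -337.8 m.
Subtracting the expected shift leaves a residual of 124.5 − (156) = -31.5 m north and -337.8 − (-352) = 14.2 m east.
Residual distance = √((-31.5)² + 14.2²) = 34.6 m.

35 m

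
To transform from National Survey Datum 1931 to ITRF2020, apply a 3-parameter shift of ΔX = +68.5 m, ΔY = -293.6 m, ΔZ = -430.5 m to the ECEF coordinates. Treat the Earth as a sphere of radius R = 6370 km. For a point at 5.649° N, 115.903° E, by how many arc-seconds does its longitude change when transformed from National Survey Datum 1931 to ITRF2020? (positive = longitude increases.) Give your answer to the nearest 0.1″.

Δλ = 2.2″

sin φ = 0.098434, cos φ = 0.995144, sin λ = 0.899535, cos λ = -0.436849.
East component: ΔE = −sin λ·ΔX + cos λ·ΔY = −(0.899535)(68.5) + (-0.436849)(-293.6) = 66.64 m.
1° of latitude spans πR/180 = 111177 m; at latitude φ, 1° of longitude spans that × cos φ = 110637.5 m, so Δλ = 66.64 / 110637.5 × 3600 = 2.168″.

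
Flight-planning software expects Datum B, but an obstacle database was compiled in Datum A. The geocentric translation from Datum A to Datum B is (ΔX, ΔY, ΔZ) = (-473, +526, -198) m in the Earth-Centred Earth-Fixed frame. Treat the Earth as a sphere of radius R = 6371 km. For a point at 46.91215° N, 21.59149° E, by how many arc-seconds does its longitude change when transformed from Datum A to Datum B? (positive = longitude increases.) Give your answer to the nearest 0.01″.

Δλ = 31.43″

sin φ = 0.730307, cos φ = 0.683119, sin λ = 0.367986, cos λ = 0.929831.
East component: ΔE = −sin λ·ΔX + cos λ·ΔY = −(0.367986)(-473) + (0.929831)(526) = 663.15 m.
1° of latitude spans πR/180 = 111195 m; at latitude φ, 1° of longitude spans that × cos φ = 75959.4 m, so Δλ = 663.15 / 75959.4 × 3600 = 31.429″.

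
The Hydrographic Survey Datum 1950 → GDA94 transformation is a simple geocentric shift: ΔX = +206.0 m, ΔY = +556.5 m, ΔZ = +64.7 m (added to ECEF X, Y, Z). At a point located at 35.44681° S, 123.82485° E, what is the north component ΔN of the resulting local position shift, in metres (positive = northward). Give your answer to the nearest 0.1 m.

ΔN = 254.3 m

At φ = -35.44681°, λ = 123.82485°: sin φ = -0.579947, cos φ = 0.814654, sin λ = 0.830743, cos λ = -0.556656.
ΔN = −sin φ cos λ·ΔX − sin φ sin λ·ΔY + cos φ·ΔZ = −(-0.579947)(-0.556656)(206.0) − (-0.579947)(0.830743)(556.5) + (0.814654)(64.7) = 254.32 m.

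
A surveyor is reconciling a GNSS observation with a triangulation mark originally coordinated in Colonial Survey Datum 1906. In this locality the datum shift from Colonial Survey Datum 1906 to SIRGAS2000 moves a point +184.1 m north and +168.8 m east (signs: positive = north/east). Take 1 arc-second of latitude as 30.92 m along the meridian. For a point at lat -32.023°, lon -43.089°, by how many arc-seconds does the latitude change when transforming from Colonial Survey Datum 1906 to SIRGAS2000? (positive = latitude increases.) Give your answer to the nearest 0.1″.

1″ of latitude = 30.92 m, so Δφ = 184.1 / 30.92 = 5.954″.

Δφ = 6.0″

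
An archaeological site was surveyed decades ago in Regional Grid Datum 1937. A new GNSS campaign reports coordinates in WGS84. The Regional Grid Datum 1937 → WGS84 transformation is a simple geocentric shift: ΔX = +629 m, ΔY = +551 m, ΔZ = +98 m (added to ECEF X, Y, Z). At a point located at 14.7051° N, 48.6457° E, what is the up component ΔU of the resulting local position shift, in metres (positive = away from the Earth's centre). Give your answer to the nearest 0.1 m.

The local up (radial) axis is (cos φ cos λ, cos φ sin λ, sin φ), giving ΔU = 401.976 + 400.054 + 24.877 = 826.91 m.

ΔU = 826.9 m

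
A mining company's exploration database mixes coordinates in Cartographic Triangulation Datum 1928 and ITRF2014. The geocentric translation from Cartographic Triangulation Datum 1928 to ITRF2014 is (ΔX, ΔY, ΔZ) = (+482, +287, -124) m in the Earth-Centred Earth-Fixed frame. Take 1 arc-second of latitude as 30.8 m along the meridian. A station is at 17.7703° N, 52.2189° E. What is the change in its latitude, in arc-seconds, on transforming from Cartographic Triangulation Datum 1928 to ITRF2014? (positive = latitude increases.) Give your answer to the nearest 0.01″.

Δφ = -9.01″

sin φ = 0.305202, cos φ = 0.952288, sin λ = 0.790357, cos λ = 0.612646.
North component: ΔN = −sin φ cos λ·ΔX − sin φ sin λ·ΔY + cos φ·ΔZ = −(0.305202)(0.612646)(482) − (0.305202)(0.790357)(287) + (0.952288)(-124) = -277.44 m.
1° of latitude spans 3600 × 30.80 = 110880 m, so Δφ = -277.44 / 110880 × 3600 = -9.008″.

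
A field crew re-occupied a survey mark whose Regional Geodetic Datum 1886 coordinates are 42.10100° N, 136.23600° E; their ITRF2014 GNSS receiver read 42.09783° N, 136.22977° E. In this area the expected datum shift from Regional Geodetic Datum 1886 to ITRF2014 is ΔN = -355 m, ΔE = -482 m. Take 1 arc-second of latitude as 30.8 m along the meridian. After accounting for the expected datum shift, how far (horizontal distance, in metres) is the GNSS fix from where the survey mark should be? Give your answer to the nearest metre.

31 m

Observed coordinate differences: Δφ = -0.00317°, Δλ = -0.00623°.
Converting to metres (1° lat = 110880 m, cos φ = 0.741964): observed ΔN = -351.5 m, observed ΔE = -512.5 m.
Subtracting the expected shift leaves a residual of -351.5 − (-355) = 3.5 m north and -512.5 − (-482) = -30.5 m east.
Residual distance = √(3.5² + (-30.5)²) = 30.7 m.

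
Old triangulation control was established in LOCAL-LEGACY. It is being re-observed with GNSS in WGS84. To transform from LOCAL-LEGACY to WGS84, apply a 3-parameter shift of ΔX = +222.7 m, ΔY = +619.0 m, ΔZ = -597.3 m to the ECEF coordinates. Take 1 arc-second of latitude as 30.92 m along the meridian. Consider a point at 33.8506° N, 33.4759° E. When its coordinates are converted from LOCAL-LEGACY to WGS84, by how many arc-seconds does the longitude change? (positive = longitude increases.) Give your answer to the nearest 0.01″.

sin φ = 0.557029, cos φ = 0.830493, sin λ = 0.551586, cos λ = 0.834118.
East component: ΔE = −sin λ·ΔX + cos λ·ΔY = −(0.551586)(222.7) + (0.834118)(619.0) = 393.48 m.
1° of latitude spans 3600 × 30.92 = 111312 m; at latitude φ, 1° of longitude spans that × cos φ = 92443.8 m, so Δλ = 393.48 / 92443.8 × 3600 = 15.323″.

Δλ = 15.32″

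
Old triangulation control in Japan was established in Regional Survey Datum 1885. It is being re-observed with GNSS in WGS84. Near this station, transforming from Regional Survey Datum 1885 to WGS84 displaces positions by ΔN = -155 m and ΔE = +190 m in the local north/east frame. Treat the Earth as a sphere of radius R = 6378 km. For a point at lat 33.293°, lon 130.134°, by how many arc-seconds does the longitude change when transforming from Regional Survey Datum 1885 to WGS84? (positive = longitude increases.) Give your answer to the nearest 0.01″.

Δλ = 7.35″

At latitude 33.293°, cos φ = 0.835874.
One radian of longitude at latitude φ spans R cos φ, so Δλ = ΔE / (R cos φ) = 190.0 / (6378000 × 0.835874) = 3.5639e-05 rad = 7.351″.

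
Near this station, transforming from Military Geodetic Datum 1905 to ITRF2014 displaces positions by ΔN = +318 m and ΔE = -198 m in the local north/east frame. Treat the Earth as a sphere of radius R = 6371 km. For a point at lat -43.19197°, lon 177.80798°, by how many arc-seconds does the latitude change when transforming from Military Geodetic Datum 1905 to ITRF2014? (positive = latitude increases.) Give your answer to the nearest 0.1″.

On a sphere of radius R, 1 rad of latitude = R, so Δφ = ΔN / R = 318.0 / 6371000 = 4.9914e-05 rad = 10.295″.

Δφ = 10.3″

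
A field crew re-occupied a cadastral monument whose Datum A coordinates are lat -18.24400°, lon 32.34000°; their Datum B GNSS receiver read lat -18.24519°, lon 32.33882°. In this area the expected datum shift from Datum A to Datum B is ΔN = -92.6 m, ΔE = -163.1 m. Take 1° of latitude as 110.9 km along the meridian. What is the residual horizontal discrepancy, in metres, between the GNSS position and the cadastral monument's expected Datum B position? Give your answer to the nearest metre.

Observed coordinate differences: Δφ = -0.00119°, Δλ = -0.00118°.
Converting to metres (1° lat = 110900 m, cos φ = 0.949732): observed ΔN = -132.0 m, observed ΔE = -124.3 m.
Subtracting the expected shift leaves a residual of -132.0 − (-92.6) = -39.4 m north and -124.3 − (-163.1) = 38.8 m east.
Residual distance = √((-39.4)² + 38.8²) = 55.3 m.

55 m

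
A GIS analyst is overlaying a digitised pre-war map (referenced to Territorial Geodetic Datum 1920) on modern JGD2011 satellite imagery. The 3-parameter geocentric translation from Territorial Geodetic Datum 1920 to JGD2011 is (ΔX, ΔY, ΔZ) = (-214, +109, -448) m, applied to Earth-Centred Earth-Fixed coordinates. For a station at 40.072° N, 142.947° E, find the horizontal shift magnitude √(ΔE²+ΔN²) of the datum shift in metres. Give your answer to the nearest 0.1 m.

496.8 m

The local east axis at (φ, λ) is (−sin λ, cos λ, 0), so ΔE = −sin(142.947°)·(-214) + cos(142.947°)·109 = 41.96 m.
The local north axis is (−sin φ cos λ, −sin φ sin λ, cos φ), giving ΔN = -109.945 − 42.280 − 342.826 = -495.05 m.
Horizontal magnitude = √(ΔE² + ΔN²) = √(41.96² + (-495.05)²) = 496.83 m.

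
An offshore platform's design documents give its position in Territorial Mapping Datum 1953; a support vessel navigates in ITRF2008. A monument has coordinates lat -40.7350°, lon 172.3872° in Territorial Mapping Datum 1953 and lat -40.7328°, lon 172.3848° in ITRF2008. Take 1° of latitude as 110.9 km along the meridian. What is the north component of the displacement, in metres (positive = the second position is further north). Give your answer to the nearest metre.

Δφ = -40.7328° − -40.7350° = +0.0022°; Δλ = 172.3848° − 172.3872° = -0.0024°.
ΔN = Δφ × 110900 = 244.0 m; ΔE = Δλ × 110900 × cos(-40.7350°) = -0.0024 × 110900 × 0.757736 = -201.7 m.

ΔN = 244 m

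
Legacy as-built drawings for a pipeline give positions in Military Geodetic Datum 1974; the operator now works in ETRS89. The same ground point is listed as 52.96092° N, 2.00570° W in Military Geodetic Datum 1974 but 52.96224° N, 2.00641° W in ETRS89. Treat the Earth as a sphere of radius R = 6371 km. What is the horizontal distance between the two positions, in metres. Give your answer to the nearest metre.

154 m

Δφ = 52.96224° − 52.96092° = +0.00132°; Δλ = -2.00641° − -2.00570° = -0.00071°.
1° along a meridian = πR/180 = 111195 m.
ΔN = Δφ × 111195 = 146.8 m; ΔE = Δλ × 111195 × cos(52.96092°) = -0.00071 × 111195 × 0.602360 = -47.6 m.
Distance = √(ΔE² + ΔN²) = √((-47.6)² + 146.8²) = 154.3 m.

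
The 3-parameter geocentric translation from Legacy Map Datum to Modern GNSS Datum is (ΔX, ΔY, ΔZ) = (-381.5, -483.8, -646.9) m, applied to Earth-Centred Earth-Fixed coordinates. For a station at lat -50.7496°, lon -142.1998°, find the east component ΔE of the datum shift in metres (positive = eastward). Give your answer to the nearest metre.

ΔE = 148 m

The local east axis at (φ, λ) is (−sin λ, cos λ, 0), so ΔE = −sin(-142.1998°)·(-381.5) + cos(-142.1998°)·(-483.8) = 148.45 m.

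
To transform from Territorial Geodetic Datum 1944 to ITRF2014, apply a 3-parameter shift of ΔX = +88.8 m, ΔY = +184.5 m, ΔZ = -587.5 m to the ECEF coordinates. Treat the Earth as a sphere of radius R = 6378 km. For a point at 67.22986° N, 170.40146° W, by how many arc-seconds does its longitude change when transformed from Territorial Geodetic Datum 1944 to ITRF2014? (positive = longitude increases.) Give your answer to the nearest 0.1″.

Δλ = -14.0″

sin φ = 0.922065, cos φ = 0.387035, sin λ = -0.166744, cos λ = -0.986000.
East component: ΔE = −sin λ·ΔX + cos λ·ΔY = −(-0.166744)(88.8) + (-0.986000)(184.5) = -167.11 m.
1° of latitude spans πR/180 = 111317 m; at latitude φ, 1° of longitude spans that × cos φ = 43083.6 m, so Δλ = -167.11 / 43083.6 × 3600 = -13.963″.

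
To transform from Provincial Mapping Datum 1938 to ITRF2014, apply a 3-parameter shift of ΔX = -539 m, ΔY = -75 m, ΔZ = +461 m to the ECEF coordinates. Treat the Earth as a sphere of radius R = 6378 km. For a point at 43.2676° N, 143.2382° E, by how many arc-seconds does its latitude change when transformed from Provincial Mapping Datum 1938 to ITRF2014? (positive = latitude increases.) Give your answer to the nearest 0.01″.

Δφ = 2.28″

sin φ = 0.685407, cos φ = 0.728160, sin λ = 0.598490, cos λ = -0.801131.
North component: ΔN = −sin φ cos λ·ΔX − sin φ sin λ·ΔY + cos φ·ΔZ = −(0.685407)(-0.801131)(-539) − (0.685407)(0.598490)(-75) + (0.728160)(461) = 70.48 m.
1° of latitude spans πR/180 = 111317 m, so Δφ = 70.48 / 111317 × 3600 = 2.279″.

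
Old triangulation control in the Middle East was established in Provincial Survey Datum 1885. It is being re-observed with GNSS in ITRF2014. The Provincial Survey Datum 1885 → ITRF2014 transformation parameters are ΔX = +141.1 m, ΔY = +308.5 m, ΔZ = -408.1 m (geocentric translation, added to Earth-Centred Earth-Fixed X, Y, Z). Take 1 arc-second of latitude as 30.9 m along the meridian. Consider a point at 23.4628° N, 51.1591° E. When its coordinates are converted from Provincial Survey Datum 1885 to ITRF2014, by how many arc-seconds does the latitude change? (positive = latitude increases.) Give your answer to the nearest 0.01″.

Δφ = -16.35″

sin φ = 0.398154, cos φ = 0.917319, sin λ = 0.778890, cos λ = 0.627160.
North component: ΔN = −sin φ cos λ·ΔX − sin φ sin λ·ΔY + cos φ·ΔZ = −(0.398154)(0.627160)(141.1) − (0.398154)(0.778890)(308.5) + (0.917319)(-408.1) = -505.26 m.
1° of latitude spans 3600 × 30.90 = 111240 m, so Δφ = -505.26 / 111240 × 3600 = -16.352″.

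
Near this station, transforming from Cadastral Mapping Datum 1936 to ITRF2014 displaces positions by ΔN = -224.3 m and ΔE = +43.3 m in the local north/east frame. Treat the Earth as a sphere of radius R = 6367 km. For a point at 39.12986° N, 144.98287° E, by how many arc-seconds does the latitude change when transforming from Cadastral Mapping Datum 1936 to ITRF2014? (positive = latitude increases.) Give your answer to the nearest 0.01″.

On a sphere of radius R, 1 rad of latitude = R, so Δφ = ΔN / R = -224.3 / 6367000 = -3.5229e-05 rad = -7.266″.

Δφ = -7.27″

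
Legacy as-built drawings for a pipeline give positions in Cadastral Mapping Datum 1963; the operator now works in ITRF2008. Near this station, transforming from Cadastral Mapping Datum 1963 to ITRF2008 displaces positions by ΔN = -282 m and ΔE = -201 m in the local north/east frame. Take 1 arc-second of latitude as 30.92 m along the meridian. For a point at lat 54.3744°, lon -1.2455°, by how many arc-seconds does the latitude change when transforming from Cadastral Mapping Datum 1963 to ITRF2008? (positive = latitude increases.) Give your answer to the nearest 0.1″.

1″ of latitude = 30.92 m, so Δφ = -282.0 / 30.92 = -9.120″.

Δφ = -9.1″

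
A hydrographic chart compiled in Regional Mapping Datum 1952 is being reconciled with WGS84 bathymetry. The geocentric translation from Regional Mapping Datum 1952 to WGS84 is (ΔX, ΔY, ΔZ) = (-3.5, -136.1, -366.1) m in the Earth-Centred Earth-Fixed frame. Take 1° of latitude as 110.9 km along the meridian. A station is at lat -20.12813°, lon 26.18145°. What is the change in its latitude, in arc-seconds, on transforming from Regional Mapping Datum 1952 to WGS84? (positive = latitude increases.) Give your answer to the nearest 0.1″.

Δφ = -11.9″

sin φ = -0.344121, cos φ = 0.938925, sin λ = 0.441215, cos λ = 0.897401.
North component: ΔN = −sin φ cos λ·ΔX − sin φ sin λ·ΔY + cos φ·ΔZ = −(-0.344121)(0.897401)(-3.5) − (-0.344121)(0.441215)(-136.1) + (0.938925)(-366.1) = -365.49 m.
1° of latitude spans 110900 m, so Δφ = -365.49 / 110900 × 3600 = -11.864″.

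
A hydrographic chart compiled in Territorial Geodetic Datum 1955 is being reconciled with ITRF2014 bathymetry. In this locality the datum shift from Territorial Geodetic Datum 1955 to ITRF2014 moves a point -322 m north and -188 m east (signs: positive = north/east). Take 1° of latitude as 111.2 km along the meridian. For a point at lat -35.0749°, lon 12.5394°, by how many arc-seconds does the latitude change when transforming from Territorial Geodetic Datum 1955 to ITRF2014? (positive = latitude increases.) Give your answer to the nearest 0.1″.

Δφ = -10.4″

1° of latitude = 111.2 km, so Δφ = -322.0 / 111200 = -0.0028957° = -10.424″.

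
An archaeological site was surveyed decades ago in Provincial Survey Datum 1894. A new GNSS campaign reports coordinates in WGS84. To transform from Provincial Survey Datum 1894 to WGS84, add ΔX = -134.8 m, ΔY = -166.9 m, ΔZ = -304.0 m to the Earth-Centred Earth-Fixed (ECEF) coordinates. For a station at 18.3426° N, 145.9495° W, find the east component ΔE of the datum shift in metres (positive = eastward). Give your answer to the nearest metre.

ΔE = 63 m

The local east axis at (φ, λ) is (−sin λ, cos λ, 0), so ΔE = −sin(-145.9495°)·(-134.8) + cos(-145.9495°)·(-166.9) = 62.81 m.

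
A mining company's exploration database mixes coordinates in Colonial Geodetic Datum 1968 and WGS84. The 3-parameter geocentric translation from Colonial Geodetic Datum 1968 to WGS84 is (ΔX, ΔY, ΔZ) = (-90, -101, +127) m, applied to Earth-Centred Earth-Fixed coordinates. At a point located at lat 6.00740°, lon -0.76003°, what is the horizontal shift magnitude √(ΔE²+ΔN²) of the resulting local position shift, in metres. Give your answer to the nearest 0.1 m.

169.8 m

The local east axis at (φ, λ) is (−sin λ, cos λ, 0), so ΔE = −sin(-0.76003°)·(-90) + cos(-0.76003°)·(-101) = -102.18 m.
The local north axis is (−sin φ cos λ, −sin φ sin λ, cos φ), giving ΔN = 9.418 − 0.140 + 126.303 = 135.58 m.
Horizontal magnitude = √(ΔE² + ΔN²) = √((-102.18)² + 135.58²) = 169.78 m.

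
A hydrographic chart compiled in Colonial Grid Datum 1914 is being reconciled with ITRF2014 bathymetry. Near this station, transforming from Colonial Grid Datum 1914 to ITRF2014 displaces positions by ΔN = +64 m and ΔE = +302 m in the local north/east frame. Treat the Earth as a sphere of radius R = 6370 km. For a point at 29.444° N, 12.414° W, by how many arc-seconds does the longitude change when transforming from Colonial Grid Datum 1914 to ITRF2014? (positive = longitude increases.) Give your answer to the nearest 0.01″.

Δλ = 11.23″

At latitude 29.444°, cos φ = 0.870837.
One radian of longitude at latitude φ spans R cos φ, so Δλ = ΔE / (R cos φ) = 302.0 / (6370000 × 0.870837) = 5.4442e-05 rad = 11.229″.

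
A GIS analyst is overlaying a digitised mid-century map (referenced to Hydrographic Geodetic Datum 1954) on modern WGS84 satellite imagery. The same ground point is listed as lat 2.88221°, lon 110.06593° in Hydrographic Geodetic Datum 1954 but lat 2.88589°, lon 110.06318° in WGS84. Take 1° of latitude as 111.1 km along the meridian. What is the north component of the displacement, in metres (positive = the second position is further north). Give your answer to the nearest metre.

ΔN = 409 m

Δφ = 2.88589° − 2.88221° = +0.00368°; Δλ = 110.06318° − 110.06593° = -0.00275°.
ΔN = Δφ × 111100 = 408.8 m; ΔE = Δλ × 111100 × cos(2.88221°) = -0.00275 × 111100 × 0.998735 = -305.1 m.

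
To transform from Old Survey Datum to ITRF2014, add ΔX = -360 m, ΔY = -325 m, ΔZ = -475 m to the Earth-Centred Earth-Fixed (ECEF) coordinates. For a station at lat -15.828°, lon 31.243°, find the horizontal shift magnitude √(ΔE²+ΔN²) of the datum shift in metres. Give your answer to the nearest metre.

594 m

The local east axis at (φ, λ) is (−sin λ, cos λ, 0), so ΔE = −sin(31.243°)·(-360) + cos(31.243°)·(-325) = -91.15 m.
The local north axis is (−sin φ cos λ, −sin φ sin λ, cos φ), giving ΔN = -83.950 − 45.977 − 456.990 = -586.92 m.
Horizontal magnitude = √(ΔE² + ΔN²) = √((-91.15)² + (-586.92)²) = 593.95 m.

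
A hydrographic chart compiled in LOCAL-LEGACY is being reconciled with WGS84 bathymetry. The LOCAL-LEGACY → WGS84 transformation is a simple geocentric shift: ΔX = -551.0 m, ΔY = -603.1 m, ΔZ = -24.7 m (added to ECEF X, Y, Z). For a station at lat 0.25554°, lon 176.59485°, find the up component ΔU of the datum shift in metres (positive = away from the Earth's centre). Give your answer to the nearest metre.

The local up (radial) axis is (cos φ cos λ, cos φ sin λ, sin φ), giving ΔU = 550.022 − 35.821 − 0.110 = 514.09 m.

ΔU = 514 m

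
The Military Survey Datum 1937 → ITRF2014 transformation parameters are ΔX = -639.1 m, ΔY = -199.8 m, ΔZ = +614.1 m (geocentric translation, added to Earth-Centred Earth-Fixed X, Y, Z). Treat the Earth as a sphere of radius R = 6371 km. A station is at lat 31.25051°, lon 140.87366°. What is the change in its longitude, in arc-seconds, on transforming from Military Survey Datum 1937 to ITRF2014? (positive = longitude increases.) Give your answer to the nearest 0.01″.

Δλ = 21.14″

sin φ = 0.518781, cos φ = 0.854907, sin λ = 0.631033, cos λ = -0.775756.
East component: ΔE = −sin λ·ΔX + cos λ·ΔY = −(0.631033)(-639.1) + (-0.775756)(-199.8) = 558.29 m.
1° of latitude spans πR/180 = 111195 m; at latitude φ, 1° of longitude spans that × cos φ = 95061.3 m, so Δλ = 558.29 / 95061.3 × 3600 = 21.143″.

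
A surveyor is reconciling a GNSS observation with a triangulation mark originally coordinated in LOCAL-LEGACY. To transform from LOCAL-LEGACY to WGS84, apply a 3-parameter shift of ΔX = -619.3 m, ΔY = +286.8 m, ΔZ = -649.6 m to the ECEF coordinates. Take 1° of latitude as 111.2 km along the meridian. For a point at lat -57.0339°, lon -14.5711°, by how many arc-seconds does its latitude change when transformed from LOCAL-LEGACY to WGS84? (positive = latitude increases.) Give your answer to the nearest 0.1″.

sin φ = -0.838993, cos φ = 0.544143, sin λ = -0.251581, cos λ = 0.967836.
North component: ΔN = −sin φ cos λ·ΔX − sin φ sin λ·ΔY + cos φ·ΔZ = −(-0.838993)(0.967836)(-619.3) − (-0.838993)(-0.251581)(286.8) + (0.544143)(-649.6) = -916.89 m.
1° of latitude spans 111200 m, so Δφ = -916.89 / 111200 × 3600 = -29.683″.

Δφ = -29.7″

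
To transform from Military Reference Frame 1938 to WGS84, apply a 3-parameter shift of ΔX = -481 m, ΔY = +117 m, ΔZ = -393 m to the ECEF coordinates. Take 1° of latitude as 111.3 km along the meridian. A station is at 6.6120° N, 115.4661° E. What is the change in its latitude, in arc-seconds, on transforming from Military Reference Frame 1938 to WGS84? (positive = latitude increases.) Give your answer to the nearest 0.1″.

sin φ = 0.115145, cos φ = 0.993349, sin λ = 0.902840, cos λ = -0.429977.
North component: ΔN = −sin φ cos λ·ΔX − sin φ sin λ·ΔY + cos φ·ΔZ = −(0.115145)(-0.429977)(-481) − (0.115145)(0.902840)(117) + (0.993349)(-393) = -426.36 m.
1° of latitude spans 111300 m, so Δφ = -426.36 / 111300 × 3600 = -13.791″.

Δφ = -13.8″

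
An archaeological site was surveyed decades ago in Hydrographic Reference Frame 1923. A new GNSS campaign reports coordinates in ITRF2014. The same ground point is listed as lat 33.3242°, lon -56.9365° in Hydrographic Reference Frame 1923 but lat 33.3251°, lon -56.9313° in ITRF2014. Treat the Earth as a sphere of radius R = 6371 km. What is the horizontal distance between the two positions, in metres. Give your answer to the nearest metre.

Δφ = 33.3251° − 33.3242° = +0.0009°; Δλ = -56.9313° − -56.9365° = +0.0052°.
1° along a meridian = πR/180 = 111195 m.
ΔN = Δφ × 111195 = 100.1 m; ΔE = Δλ × 111195 × cos(33.3242°) = +0.0052 × 111195 × 0.835575 = 483.1 m.
Distance = √(ΔE² + ΔN²) = √(483.1² + 100.1²) = 493.4 m.

493 m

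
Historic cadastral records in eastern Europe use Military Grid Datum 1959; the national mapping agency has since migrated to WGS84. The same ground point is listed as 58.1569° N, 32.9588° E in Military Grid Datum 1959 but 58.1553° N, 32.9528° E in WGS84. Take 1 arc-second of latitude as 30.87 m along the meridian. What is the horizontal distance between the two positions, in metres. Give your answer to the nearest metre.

394 m

Δφ = 58.1553° − 58.1569° = -0.0016°; Δλ = 32.9528° − 32.9588° = -0.0060°.
1° of latitude = 3600 × 30.87 = 111132 m.
ΔN = Δφ × 111132 = -177.8 m; ΔE = Δλ × 111132 × cos(58.1569°) = -0.0060 × 111132 × 0.527595 = -351.8 m.
Distance = √(ΔE² + ΔN²) = √((-351.8)² + (-177.8)²) = 394.2 m.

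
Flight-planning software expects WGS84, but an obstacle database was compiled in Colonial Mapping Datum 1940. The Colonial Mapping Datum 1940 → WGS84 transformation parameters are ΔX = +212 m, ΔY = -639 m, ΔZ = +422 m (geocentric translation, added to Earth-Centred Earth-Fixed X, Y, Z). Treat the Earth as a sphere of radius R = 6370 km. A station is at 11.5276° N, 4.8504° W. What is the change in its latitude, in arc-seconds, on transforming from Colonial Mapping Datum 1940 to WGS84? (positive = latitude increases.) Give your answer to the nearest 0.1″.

Δφ = 11.7″

sin φ = 0.199840, cos φ = 0.979829, sin λ = -0.084554, cos λ = 0.996419.
North component: ΔN = −sin φ cos λ·ΔX − sin φ sin λ·ΔY + cos φ·ΔZ = −(0.199840)(0.996419)(212) − (0.199840)(-0.084554)(-639) + (0.979829)(422) = 360.48 m.
1° of latitude spans πR/180 = 111177 m, so Δφ = 360.48 / 111177 × 3600 = 11.672″.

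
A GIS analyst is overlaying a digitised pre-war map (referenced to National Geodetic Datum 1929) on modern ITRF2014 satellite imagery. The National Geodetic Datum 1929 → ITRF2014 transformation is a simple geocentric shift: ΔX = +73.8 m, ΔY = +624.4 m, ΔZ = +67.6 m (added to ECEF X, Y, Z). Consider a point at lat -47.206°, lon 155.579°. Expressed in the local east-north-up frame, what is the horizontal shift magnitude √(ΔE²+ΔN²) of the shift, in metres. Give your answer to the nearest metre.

627 m

The local east axis at (φ, λ) is (−sin λ, cos λ, 0), so ΔE = −sin(155.579°)·73.8 + cos(155.579°)·624.4 = -599.05 m.
The local north axis is (−sin φ cos λ, −sin φ sin λ, cos φ), giving ΔN = -49.309 + 189.431 + 45.925 = 186.05 m.
Horizontal magnitude = √(ΔE² + ΔN²) = √((-599.05)² + 186.05²) = 627.27 m.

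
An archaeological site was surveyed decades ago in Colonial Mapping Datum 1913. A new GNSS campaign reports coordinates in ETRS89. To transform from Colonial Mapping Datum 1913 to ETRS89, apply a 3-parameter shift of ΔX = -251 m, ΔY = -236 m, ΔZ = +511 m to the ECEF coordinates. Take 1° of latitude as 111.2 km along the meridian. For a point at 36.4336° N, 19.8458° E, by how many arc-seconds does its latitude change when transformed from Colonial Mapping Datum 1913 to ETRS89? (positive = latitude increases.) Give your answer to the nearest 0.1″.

sin φ = 0.593891, cos φ = 0.804546, sin λ = 0.339490, cos λ = 0.940610.
North component: ΔN = −sin φ cos λ·ΔX − sin φ sin λ·ΔY + cos φ·ΔZ = −(0.593891)(0.940610)(-251) − (0.593891)(0.339490)(-236) + (0.804546)(511) = 598.92 m.
1° of latitude spans 111200 m, so Δφ = 598.92 / 111200 × 3600 = 19.389″.

Δφ = 19.4″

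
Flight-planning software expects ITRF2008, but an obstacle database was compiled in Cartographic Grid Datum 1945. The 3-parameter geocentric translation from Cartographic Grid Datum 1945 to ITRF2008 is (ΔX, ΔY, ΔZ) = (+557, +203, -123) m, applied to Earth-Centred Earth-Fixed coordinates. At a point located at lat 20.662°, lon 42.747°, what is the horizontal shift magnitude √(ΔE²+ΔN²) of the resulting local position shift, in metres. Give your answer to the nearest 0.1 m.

383.8 m

The local east axis at (φ, λ) is (−sin λ, cos λ, 0), so ΔE = −sin(42.747°)·557 + cos(42.747°)·203 = -229.00 m.
The local north axis is (−sin φ cos λ, −sin φ sin λ, cos φ), giving ΔN = -144.331 − 48.619 − 115.088 = -308.04 m.
Horizontal magnitude = √(ΔE² + ΔN²) = √((-229.00)² + (-308.04)²) = 383.83 m.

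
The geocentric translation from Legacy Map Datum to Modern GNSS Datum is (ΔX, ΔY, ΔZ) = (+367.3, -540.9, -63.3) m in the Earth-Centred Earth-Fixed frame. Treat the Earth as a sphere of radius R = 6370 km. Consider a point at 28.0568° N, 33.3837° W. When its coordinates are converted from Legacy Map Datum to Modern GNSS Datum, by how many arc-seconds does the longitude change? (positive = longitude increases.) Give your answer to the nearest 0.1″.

Δλ = -9.2″

sin φ = 0.470347, cos φ = 0.882482, sin λ = -0.550243, cos λ = 0.835004.
East component: ΔE = −sin λ·ΔX + cos λ·ΔY = −(-0.550243)(367.3) + (0.835004)(-540.9) = -249.55 m.
1° of latitude spans πR/180 = 111177 m; at latitude φ, 1° of longitude spans that × cos φ = 98112.1 m, so Δλ = -249.55 / 98112.1 × 3600 = -9.157″.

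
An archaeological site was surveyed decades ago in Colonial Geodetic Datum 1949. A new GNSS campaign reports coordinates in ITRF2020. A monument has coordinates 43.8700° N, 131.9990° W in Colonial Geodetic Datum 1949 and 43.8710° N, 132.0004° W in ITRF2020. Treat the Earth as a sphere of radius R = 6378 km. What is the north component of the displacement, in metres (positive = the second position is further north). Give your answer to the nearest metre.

Δφ = 43.8710° − 43.8700° = +0.0010°; Δλ = -132.0004° − -131.9990° = -0.0014°.
1° along a meridian = πR/180 = 111317 m.
ΔN = Δφ × 111317 = 111.3 m; ΔE = Δλ × 111317 × cos(43.8700°) = -0.0014 × 111317 × 0.720914 = -112.4 m.

ΔN = 111 m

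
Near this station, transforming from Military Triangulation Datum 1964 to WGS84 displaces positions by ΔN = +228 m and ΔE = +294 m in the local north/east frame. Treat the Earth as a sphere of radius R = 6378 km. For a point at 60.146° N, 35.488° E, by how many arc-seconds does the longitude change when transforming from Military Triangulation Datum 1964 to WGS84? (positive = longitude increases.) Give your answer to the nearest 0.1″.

At latitude 60.146°, cos φ = 0.497792.
One radian of longitude at latitude φ spans R cos φ, so Δλ = ΔE / (R cos φ) = 294.0 / (6378000 × 0.497792) = 9.2601e-05 rad = 19.100″.

Δλ = 19.1″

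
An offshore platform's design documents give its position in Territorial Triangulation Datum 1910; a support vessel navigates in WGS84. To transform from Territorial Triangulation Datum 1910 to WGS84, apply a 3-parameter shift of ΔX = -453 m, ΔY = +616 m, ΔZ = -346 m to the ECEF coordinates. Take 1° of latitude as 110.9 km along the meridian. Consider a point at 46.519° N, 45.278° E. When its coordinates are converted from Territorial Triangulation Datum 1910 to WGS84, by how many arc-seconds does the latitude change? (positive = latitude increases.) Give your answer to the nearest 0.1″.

sin φ = 0.725603, cos φ = 0.688114, sin λ = 0.710529, cos λ = 0.703668.
North component: ΔN = −sin φ cos λ·ΔX − sin φ sin λ·ΔY + cos φ·ΔZ = −(0.725603)(0.703668)(-453) − (0.725603)(0.710529)(616) + (0.688114)(-346) = -324.38 m.
1° of latitude spans 110900 m, so Δφ = -324.38 / 110900 × 3600 = -10.530″.

Δφ = -10.5″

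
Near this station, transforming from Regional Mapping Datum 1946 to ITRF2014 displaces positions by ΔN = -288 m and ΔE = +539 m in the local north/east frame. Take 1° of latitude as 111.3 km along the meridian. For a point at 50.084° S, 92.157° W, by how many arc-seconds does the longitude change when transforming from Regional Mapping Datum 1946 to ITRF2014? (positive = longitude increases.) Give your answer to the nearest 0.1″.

Δλ = 27.2″

At latitude -50.084°, cos φ = 0.641664.
1° of longitude at this latitude = 111.3 × cos φ = 71.42 km, so Δλ = 539.0 / 71417.2 = 0.0075472° = 27.170″.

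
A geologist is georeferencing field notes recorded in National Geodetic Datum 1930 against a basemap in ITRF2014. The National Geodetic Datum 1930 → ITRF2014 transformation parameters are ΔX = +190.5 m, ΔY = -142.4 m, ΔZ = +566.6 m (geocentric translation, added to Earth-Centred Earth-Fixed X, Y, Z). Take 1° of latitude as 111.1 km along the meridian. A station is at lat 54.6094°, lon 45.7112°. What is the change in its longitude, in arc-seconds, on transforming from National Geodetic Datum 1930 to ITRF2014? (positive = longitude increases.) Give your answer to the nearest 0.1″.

sin φ = 0.815223, cos φ = 0.579147, sin λ = 0.715829, cos λ = 0.698275.
East component: ΔE = −sin λ·ΔX + cos λ·ΔY = −(0.715829)(190.5) + (0.698275)(-142.4) = -235.80 m.
1° of latitude spans 111100 m; at latitude φ, 1° of longitude spans that × cos φ = 64343.3 m, so Δλ = -235.80 / 64343.3 × 3600 = -13.193″.

Δλ = -13.2″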